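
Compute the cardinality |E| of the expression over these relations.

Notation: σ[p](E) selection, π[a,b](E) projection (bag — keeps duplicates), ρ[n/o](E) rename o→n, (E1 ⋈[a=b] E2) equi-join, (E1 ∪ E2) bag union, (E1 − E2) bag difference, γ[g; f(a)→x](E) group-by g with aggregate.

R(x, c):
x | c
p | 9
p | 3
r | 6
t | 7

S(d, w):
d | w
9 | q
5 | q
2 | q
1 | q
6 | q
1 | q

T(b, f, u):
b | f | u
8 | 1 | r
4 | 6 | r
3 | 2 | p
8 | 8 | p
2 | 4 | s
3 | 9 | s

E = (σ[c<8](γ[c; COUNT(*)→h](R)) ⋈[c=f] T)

Stepwise |·|:
  R → 4
  γ[c; COUNT(*)→h](R) → 4
  σ[c<8](γ[c; COUNT(*)→h](R)) → 3
  T → 6
  (σ[c<8](γ[c; COUNT(*)→h](R)) ⋈[c=f] T) → 1

|E| = 1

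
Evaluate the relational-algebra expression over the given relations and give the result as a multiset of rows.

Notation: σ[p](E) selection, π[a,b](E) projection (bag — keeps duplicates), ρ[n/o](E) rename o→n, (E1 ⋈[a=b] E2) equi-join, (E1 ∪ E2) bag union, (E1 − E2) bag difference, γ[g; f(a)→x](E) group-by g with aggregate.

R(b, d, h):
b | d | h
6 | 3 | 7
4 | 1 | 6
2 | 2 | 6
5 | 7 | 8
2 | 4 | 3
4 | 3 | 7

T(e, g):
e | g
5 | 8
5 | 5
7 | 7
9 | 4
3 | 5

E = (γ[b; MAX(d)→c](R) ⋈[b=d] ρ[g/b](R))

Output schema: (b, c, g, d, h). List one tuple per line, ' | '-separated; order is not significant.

Subexpression sizes:
  R → 6
  γ[b; MAX(d)→c](R) → 4
  R → 6
  ρ[g/b](R) → 6
  (γ[b; MAX(d)→c](R) ⋈[b=d] ρ[g/b](R)) → 2

== RESULT ==
b | c | g | d | h
2 | 4 | 2 | 2 | 6
4 | 3 | 2 | 4 | 3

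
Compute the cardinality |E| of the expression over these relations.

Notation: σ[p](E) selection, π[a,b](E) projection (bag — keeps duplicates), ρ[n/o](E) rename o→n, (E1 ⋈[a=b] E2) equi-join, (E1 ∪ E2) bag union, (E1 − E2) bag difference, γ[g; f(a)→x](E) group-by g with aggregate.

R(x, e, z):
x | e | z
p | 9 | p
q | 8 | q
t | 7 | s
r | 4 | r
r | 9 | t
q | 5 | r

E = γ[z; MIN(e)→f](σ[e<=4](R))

Stepwise |·|:
  R → 6
  σ[e<=4](R) → 1
  γ[z; MIN(e)→f](σ[e<=4](R)) → 1

|E| = 1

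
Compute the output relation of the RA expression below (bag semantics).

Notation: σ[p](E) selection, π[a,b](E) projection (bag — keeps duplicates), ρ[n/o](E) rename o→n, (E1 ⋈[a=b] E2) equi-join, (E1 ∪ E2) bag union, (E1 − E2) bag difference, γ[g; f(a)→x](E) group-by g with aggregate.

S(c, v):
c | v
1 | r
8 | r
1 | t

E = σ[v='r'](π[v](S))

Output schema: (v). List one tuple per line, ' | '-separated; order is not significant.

Row counts bottom-up:
  S → 3
  π[v](S) → 3
  σ[v='r'](π[v](S)) → 2

== RESULT ==
v
r
r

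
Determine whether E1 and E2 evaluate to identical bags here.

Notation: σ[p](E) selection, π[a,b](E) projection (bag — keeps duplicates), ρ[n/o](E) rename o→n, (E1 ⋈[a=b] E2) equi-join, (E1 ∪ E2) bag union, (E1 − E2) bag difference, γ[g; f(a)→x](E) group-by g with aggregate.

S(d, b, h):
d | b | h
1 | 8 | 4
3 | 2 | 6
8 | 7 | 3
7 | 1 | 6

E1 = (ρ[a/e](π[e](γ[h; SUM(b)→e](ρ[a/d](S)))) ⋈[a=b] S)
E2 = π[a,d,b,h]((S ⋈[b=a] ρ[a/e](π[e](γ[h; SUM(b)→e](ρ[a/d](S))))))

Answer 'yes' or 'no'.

E1 subexpression sizes:
  S → 4
  ρ[a/d](S) → 4
  γ[h; SUM(b)→e](ρ[a/d](S)) → 3
  π[e](γ[h; SUM(b)→e](ρ[a/d](S))) → 3
  ρ[a/e](π[e](γ[h; SUM(b)→e](ρ[a/d](S)))) → 3
  S → 4
  (ρ[a/e](π[e](γ[h; SUM(b)→e](ρ[a/d](S)))) ⋈[a=b] S) → 2
E2 subexpression sizes:
  S → 4
  S → 4
  ρ[a/d](S) → 4
  γ[h; SUM(b)→e](ρ[a/d](S)) → 3
  π[e](γ[h; SUM(b)→e](ρ[a/d](S))) → 3
  ρ[a/e](π[e](γ[h; SUM(b)→e](ρ[a/d](S)))) → 3
  (S ⋈[b=a] ρ[a/e](π[e](γ[h; SUM(b)→e](ρ[a/d](S))))) → 2
  π[a,d,b,h]((S ⋈[b=a] ρ[a/e](π[e](γ[h; SUM(b)→e](ρ[a/d](S)))))) → 2

E1 and E2 produce the same multiset:
a | d | b | h
7 | 8 | 7 | 3
8 | 1 | 8 | 4

yes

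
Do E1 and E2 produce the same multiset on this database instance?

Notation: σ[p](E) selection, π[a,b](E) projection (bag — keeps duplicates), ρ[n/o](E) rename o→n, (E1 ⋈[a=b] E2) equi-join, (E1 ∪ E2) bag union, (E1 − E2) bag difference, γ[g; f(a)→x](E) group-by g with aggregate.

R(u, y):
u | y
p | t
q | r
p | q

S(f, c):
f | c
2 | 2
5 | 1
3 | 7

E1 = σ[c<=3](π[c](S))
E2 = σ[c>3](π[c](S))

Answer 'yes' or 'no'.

E1 subexpression sizes:
  S → 3
  π[c](S) → 3
  σ[c<=3](π[c](S)) → 2
E2 subexpression sizes:
  S → 3
  π[c](S) → 3
  σ[c>3](π[c](S)) → 1

E1 result:
c
1
2
E2 result:
c
7
Witness: (1,) appears 1× in E1 but 0× in E2.

no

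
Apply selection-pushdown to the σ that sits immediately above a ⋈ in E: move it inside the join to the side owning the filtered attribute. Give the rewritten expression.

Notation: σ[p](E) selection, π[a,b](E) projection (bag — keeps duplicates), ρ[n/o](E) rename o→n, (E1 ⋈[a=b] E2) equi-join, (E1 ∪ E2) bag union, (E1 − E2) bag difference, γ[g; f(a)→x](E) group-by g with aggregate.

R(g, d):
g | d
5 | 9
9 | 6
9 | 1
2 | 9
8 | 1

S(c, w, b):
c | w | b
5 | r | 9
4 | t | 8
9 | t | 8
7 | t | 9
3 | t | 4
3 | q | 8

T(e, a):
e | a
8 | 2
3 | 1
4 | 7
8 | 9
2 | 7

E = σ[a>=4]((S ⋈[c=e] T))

σ filters on a, owned by the right side.
E' = (S ⋈[c=e] σ[a>=4](T))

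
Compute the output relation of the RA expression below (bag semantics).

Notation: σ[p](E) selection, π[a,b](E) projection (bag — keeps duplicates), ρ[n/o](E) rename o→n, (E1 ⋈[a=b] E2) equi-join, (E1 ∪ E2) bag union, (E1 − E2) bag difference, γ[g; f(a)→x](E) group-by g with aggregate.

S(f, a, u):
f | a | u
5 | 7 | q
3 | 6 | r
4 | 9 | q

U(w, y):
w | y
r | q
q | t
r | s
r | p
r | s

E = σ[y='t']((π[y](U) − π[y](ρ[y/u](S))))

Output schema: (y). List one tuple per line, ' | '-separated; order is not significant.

Per-node cardinality:
  U → 5
  π[y](U) → 5
  S → 3
  ρ[y/u](S) → 3
  π[y](ρ[y/u](S)) → 3
  (π[y](U) − π[y](ρ[y/u](S))) → 4
  σ[y='t']((π[y](U) − π[y](ρ[y/u](S)))) → 1

== RESULT ==
y
t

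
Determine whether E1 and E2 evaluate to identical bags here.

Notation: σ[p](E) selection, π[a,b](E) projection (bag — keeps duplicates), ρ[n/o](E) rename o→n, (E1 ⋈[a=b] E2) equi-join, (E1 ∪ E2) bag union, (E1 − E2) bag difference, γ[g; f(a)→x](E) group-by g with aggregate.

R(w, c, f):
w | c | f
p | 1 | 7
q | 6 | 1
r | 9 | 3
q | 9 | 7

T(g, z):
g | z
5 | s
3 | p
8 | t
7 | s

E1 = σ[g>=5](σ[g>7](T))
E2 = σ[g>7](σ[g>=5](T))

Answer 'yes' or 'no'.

E1 row counts bottom-up:
  T → 4
  σ[g>7](T) → 1
  σ[g>=5](σ[g>7](T)) → 1
E2 row counts bottom-up:
  T → 4
  σ[g>=5](T) → 3
  σ[g>7](σ[g>=5](T)) → 1

E1 and E2 produce the same multiset:
g | z
8 | t

yes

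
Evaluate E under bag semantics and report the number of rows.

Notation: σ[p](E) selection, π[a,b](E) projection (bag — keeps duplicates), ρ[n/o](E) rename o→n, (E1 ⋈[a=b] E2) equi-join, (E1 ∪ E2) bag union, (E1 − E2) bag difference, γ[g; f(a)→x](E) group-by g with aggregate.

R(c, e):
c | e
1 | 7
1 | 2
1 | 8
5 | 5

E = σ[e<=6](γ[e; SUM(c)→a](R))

Per-node cardinality:
  R → 4
  γ[e; SUM(c)→a](R) → 4
  σ[e<=6](γ[e; SUM(c)→a](R)) → 2

|E| = 2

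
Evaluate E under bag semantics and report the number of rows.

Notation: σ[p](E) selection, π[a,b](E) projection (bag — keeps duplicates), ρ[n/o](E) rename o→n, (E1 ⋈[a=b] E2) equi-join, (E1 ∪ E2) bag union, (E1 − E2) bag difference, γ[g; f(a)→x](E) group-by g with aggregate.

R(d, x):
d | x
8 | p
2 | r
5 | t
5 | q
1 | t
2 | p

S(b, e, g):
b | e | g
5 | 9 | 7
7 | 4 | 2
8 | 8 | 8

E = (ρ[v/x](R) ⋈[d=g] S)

Row counts bottom-up:
  R → 6
  ρ[v/x](R) → 6
  S → 3
  (ρ[v/x](R) ⋈[d=g] S) → 3

|E| = 3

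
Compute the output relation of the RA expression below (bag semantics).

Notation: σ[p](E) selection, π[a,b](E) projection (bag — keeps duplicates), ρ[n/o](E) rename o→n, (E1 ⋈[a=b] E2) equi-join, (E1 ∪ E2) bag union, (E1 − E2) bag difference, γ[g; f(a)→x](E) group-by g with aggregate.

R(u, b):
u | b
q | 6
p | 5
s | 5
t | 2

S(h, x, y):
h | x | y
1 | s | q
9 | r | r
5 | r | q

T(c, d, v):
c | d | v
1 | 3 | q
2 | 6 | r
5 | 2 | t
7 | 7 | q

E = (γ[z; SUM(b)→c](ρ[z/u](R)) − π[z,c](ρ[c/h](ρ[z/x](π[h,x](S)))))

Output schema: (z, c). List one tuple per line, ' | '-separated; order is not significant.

Per-node cardinality:
  R → 4
  ρ[z/u](R) → 4
  γ[z; SUM(b)→c](ρ[z/u](R)) → 4
  S → 3
  π[h,x](S) → 3
  ρ[z/x](π[h,x](S)) → 3
  ρ[c/h](ρ[z/x](π[h,x](S))) → 3
  π[z,c](ρ[c/h](ρ[z/x](π[h,x](S)))) → 3
  (γ[z; SUM(b)→c](ρ[z/u](R)) − π[z,c](ρ[c/h](ρ[z/x](π[h,x](S))))) → 4

== RESULT ==
z | c
p | 5
q | 6
s | 5
t | 2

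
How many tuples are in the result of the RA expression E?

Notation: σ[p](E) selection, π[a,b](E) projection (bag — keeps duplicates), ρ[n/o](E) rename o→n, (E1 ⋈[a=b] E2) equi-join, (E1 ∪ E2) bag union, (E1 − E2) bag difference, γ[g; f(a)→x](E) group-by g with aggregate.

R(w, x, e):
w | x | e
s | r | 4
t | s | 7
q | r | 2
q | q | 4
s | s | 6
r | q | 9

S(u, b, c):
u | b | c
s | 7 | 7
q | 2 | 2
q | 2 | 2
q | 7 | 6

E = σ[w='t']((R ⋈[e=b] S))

Subexpression sizes:
  R → 6
  S → 4
  (R ⋈[e=b] S) → 4
  σ[w='t']((R ⋈[e=b] S)) → 2

|E| = 2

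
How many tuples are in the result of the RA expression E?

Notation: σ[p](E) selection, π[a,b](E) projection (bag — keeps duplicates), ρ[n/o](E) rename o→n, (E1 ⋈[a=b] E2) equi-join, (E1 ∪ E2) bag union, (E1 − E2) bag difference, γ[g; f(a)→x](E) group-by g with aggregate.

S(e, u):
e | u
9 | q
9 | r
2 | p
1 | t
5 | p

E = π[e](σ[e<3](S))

Per-node cardinality:
  S → 5
  σ[e<3](S) → 2
  π[e](σ[e<3](S)) → 2

|E| = 2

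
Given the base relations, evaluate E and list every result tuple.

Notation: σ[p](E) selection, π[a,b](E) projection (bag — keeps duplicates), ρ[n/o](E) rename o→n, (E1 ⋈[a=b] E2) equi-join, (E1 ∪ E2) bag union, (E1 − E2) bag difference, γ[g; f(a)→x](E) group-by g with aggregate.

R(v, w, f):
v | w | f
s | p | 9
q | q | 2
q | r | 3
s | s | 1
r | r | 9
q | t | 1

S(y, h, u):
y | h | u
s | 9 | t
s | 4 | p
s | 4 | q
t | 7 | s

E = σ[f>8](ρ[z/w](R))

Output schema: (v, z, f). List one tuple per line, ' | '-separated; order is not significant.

Subexpression sizes:
  R → 6
  ρ[z/w](R) → 6
  σ[f>8](ρ[z/w](R)) → 2

== RESULT ==
v | z | f
r | r | 9
s | p | 9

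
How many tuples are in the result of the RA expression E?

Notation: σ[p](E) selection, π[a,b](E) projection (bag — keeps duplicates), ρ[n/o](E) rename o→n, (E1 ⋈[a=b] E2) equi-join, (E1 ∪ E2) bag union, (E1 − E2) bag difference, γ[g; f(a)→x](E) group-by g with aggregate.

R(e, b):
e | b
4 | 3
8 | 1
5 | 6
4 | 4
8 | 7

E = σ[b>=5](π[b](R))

Row counts bottom-up:
  R → 5
  π[b](R) → 5
  σ[b>=5](π[b](R)) → 2

|E| = 2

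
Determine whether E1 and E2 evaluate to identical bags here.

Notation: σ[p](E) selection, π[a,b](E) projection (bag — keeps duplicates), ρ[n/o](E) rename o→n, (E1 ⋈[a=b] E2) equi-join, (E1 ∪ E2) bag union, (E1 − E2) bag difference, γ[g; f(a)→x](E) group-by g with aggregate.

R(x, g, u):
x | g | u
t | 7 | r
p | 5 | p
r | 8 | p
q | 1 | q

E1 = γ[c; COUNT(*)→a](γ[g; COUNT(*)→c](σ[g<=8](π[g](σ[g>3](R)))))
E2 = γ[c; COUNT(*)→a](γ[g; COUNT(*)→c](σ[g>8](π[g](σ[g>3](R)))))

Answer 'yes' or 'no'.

E1 row counts bottom-up:
  R → 4
  σ[g>3](R) → 3
  π[g](σ[g>3](R)) → 3
  σ[g<=8](π[g](σ[g>3](R))) → 3
  γ[g; COUNT(*)→c](σ[g<=8](π[g](σ[g>3](R)))) → 3
  γ[c; COUNT(*)→a](γ[g; COUNT(*)→c](σ[g<=8](π[g](σ[g>3](R))))) → 1
E2 row counts bottom-up:
  R → 4
  σ[g>3](R) → 3
  π[g](σ[g>3](R)) → 3
  σ[g>8](π[g](σ[g>3](R))) → 0
  γ[g; COUNT(*)→c](σ[g>8](π[g](σ[g>3](R)))) → 0
  γ[c; COUNT(*)→a](γ[g; COUNT(*)→c](σ[g>8](π[g](σ[g>3](R))))) → 0

E1 result:
c | a
1 | 3
E2 result:
c | a
(0 rows)
Witness: (1, 3) appears 1× in E1 but 0× in E2.

no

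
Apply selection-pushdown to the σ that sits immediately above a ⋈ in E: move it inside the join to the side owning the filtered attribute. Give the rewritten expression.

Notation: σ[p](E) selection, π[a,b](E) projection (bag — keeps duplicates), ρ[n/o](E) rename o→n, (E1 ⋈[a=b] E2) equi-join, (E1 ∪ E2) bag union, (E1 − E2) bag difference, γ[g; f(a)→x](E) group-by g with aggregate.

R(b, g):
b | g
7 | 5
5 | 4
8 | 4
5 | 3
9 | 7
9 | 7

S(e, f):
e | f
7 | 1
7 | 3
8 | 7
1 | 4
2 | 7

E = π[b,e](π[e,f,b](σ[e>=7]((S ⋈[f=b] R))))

σ filters on e, owned by the left side.
E' = π[b,e](π[e,f,b]((σ[e>=7](S) ⋈[f=b] R)))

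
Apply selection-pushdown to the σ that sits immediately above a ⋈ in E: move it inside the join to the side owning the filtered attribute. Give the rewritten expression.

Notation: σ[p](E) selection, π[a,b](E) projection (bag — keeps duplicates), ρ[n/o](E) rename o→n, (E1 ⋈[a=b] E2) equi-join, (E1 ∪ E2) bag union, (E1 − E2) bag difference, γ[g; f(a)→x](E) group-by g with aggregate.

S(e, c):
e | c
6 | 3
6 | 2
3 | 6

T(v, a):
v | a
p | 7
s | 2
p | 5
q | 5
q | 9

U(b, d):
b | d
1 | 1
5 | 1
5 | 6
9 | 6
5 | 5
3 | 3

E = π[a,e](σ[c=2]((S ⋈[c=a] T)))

σ filters on c, owned by the left side.
E' = π[a,e]((σ[c=2](S) ⋈[c=a] T))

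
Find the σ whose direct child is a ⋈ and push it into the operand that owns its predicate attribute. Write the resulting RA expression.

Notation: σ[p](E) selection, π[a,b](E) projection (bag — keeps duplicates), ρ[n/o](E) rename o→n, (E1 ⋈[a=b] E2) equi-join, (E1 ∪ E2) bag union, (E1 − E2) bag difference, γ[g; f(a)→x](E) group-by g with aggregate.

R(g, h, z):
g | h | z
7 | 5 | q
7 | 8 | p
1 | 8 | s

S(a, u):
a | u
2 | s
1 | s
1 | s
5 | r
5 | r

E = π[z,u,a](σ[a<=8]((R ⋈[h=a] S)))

σ filters on a, owned by the right side.
E' = π[z,u,a]((R ⋈[h=a] σ[a<=8](S)))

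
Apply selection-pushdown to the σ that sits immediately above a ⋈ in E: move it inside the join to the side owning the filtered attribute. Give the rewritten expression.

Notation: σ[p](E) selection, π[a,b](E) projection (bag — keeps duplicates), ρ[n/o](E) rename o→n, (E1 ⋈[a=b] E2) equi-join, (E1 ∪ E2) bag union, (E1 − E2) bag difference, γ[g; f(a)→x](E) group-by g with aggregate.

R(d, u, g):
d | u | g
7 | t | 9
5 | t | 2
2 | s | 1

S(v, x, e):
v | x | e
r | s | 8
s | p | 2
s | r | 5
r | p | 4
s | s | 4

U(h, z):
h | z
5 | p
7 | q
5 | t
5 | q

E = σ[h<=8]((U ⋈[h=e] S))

σ filters on h, owned by the left side.
E' = (σ[h<=8](U) ⋈[h=e] S)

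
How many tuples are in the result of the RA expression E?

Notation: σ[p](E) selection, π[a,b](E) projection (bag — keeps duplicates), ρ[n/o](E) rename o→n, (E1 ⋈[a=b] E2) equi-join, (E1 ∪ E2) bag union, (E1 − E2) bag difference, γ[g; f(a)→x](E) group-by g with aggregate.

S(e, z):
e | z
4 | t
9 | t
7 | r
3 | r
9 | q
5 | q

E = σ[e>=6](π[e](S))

Stepwise |·|:
  S → 6
  π[e](S) → 6
  σ[e>=6](π[e](S)) → 3

|E| = 3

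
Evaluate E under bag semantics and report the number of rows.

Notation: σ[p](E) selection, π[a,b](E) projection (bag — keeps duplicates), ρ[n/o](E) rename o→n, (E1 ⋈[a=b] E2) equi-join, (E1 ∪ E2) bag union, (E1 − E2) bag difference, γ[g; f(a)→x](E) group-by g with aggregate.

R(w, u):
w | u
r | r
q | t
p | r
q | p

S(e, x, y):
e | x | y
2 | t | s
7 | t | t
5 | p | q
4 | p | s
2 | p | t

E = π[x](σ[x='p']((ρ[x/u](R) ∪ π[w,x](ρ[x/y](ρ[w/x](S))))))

Subexpression sizes:
  R → 4
  ρ[x/u](R) → 4
  S → 5
  ρ[w/x](S) → 5
  ρ[x/y](ρ[w/x](S)) → 5
  π[w,x](ρ[x/y](ρ[w/x](S))) → 5
  (ρ[x/u](R) ∪ π[w,x](ρ[x/y](ρ[w/x](S)))) → 9
  σ[x='p']((ρ[x/u](R) ∪ π[w,x](ρ[x/y](ρ[w/x](S))))) → 1
  π[x](σ[x='p']((ρ[x/u](R) ∪ π[w,x](ρ[x/y](ρ[w/x](S)))))) → 1

|E| = 1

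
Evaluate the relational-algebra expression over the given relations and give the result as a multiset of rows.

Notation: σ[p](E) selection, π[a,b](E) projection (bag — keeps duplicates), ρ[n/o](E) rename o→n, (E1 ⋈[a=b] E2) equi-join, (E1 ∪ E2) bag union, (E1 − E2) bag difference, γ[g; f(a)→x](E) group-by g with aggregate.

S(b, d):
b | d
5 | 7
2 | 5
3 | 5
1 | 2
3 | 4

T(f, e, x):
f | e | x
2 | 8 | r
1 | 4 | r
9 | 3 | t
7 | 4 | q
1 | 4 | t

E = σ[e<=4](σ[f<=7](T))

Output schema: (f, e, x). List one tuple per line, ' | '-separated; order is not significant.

Row counts bottom-up:
  T → 5
  σ[f<=7](T) → 4
  σ[e<=4](σ[f<=7](T)) → 3

== RESULT ==
f | e | x
1 | 4 | r
1 | 4 | t
7 | 4 | q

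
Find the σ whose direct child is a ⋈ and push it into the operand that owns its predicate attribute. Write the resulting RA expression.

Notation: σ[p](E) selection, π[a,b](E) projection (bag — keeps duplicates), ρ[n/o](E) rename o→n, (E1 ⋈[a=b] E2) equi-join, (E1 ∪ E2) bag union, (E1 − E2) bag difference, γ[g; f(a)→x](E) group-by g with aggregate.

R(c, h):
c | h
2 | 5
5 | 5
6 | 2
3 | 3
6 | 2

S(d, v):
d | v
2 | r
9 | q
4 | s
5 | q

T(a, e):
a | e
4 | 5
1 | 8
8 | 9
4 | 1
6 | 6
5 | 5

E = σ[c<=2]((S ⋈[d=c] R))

σ filters on c, owned by the right side.
E' = (S ⋈[d=c] σ[c<=2](R))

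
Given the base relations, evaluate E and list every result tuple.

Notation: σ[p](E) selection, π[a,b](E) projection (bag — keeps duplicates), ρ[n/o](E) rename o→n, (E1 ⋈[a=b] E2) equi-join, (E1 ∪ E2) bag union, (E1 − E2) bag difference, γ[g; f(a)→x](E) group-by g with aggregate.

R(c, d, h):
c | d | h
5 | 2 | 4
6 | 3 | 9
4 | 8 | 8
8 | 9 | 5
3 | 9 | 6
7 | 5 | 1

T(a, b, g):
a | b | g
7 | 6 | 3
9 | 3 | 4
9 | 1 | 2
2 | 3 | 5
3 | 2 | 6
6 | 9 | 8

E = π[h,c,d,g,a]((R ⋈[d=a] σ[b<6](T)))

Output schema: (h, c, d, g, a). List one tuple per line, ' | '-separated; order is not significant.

Per-node cardinality:
  R → 6
  T → 6
  σ[b<6](T) → 4
  (R ⋈[d=a] σ[b<6](T)) → 6
  π[h,c,d,g,a]((R ⋈[d=a] σ[b<6](T))) → 6

== RESULT ==
h | c | d | g | a
4 | 5 | 2 | 5 | 2
5 | 8 | 9 | 2 | 9
5 | 8 | 9 | 4 | 9
6 | 3 | 9 | 2 | 9
6 | 3 | 9 | 4 | 9
9 | 6 | 3 | 6 | 3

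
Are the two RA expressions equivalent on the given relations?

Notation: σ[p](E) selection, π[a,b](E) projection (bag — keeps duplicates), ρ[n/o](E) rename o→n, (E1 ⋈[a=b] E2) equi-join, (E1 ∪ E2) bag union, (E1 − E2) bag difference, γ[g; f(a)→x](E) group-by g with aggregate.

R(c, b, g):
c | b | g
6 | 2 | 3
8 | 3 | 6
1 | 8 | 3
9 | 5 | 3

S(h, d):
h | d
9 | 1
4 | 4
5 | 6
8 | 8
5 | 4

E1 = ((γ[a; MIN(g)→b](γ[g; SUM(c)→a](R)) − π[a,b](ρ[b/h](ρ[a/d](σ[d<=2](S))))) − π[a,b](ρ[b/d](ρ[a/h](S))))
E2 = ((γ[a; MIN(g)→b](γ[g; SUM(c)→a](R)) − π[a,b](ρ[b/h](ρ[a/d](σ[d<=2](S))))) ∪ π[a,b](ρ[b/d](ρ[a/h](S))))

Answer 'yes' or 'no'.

E1 subexpression sizes:
  R → 4
  γ[g; SUM(c)→a](R) → 2
  γ[a; MIN(g)→b](γ[g; SUM(c)→a](R)) → 2
  S → 5
  σ[d<=2](S) → 1
  ρ[a/d](σ[d<=2](S)) → 1
  ρ[b/h](ρ[a/d](σ[d<=2](S))) → 1
  π[a,b](ρ[b/h](ρ[a/d](σ[d<=2](S)))) → 1
  (γ[a; MIN(g)→b](γ[g; SUM(c)→a](R)) − π[a,b](ρ[b/h](ρ[a/d](σ[d<=2](S))))) → 2
  S → 5
  ρ[a/h](S) → 5
  ρ[b/d](ρ[a/h](S)) → 5
  π[a,b](ρ[b/d](ρ[a/h](S))) → 5
  ((γ[a; MIN(g)→b](γ[g; SUM(c)→a](R)) − π[a,b](ρ[b/h](ρ[a/d](σ[d<=2](S))))) − π[a,b](ρ[b/d](ρ[a/h](S)))) → 2
E2 subexpression sizes:
  R → 4
  γ[g; SUM(c)→a](R) → 2
  γ[a; MIN(g)→b](γ[g; SUM(c)→a](R)) → 2
  S → 5
  σ[d<=2](S) → 1
  ρ[a/d](σ[d<=2](S)) → 1
  ρ[b/h](ρ[a/d](σ[d<=2](S))) → 1
  π[a,b](ρ[b/h](ρ[a/d](σ[d<=2](S)))) → 1
  (γ[a; MIN(g)→b](γ[g; SUM(c)→a](R)) − π[a,b](ρ[b/h](ρ[a/d](σ[d<=2](S))))) → 2
  S → 5
  ρ[a/h](S) → 5
  ρ[b/d](ρ[a/h](S)) → 5
  π[a,b](ρ[b/d](ρ[a/h](S))) → 5
  ((γ[a; MIN(g)→b](γ[g; SUM(c)→a](R)) − π[a,b](ρ[b/h](ρ[a/d](σ[d<=2](S))))) ∪ π[a,b](ρ[b/d](ρ[a/h](S)))) → 7

E1 result:
a | b
8 | 6
16 | 3
E2 result:
a | b
4 | 4
5 | 4
5 | 6
8 | 6
8 | 8
9 | 1
16 | 3
Witness: (4, 4) appears 0× in E1 but 1× in E2.

no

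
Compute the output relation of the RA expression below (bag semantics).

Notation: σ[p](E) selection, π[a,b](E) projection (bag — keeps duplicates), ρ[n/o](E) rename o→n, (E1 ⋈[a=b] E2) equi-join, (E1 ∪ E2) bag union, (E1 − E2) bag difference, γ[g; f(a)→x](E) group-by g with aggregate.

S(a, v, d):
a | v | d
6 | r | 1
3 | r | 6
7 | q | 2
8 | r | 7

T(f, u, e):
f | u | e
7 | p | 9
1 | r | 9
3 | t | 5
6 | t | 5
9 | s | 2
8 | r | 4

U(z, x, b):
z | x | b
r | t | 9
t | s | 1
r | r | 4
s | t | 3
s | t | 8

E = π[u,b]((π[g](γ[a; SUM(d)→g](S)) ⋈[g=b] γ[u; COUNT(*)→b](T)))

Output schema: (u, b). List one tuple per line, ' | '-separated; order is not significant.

Per-node cardinality:
  S → 4
  γ[a; SUM(d)→g](S) → 4
  π[g](γ[a; SUM(d)→g](S)) → 4
  T → 6
  γ[u; COUNT(*)→b](T) → 4
  (π[g](γ[a; SUM(d)→g](S)) ⋈[g=b] γ[u; COUNT(*)→b](T)) → 4
  π[u,b]((π[g](γ[a; SUM(d)→g](S)) ⋈[g=b] γ[u; COUNT(*)→b](T))) → 4

== RESULT ==
u | b
p | 1
r | 2
s | 1
t | 2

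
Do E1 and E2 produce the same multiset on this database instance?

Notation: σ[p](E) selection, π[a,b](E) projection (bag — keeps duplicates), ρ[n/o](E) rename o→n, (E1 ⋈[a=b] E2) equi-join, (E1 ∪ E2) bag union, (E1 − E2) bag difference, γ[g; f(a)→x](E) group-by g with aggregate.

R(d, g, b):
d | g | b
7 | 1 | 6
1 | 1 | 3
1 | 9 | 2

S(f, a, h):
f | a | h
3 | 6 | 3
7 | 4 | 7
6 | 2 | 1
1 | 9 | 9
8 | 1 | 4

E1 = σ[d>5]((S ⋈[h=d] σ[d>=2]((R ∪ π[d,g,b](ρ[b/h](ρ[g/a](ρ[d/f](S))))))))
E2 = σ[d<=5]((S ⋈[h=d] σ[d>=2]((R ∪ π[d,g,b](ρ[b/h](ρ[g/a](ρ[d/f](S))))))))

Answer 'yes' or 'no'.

E1 stepwise |·|:
  S → 5
  R → 3
  S → 5
  ρ[d/f](S) → 5
  ρ[g/a](ρ[d/f](S)) → 5
  ρ[b/h](ρ[g/a](ρ[d/f](S))) → 5
  π[d,g,b](ρ[b/h](ρ[g/a](ρ[d/f](S)))) → 5
  (R ∪ π[d,g,b](ρ[b/h](ρ[g/a](ρ[d/f](S))))) → 8
  σ[d>=2]((R ∪ π[d,g,b](ρ[b/h](ρ[g/a](ρ[d/f](S)))))) → 5
  (S ⋈[h=d] σ[d>=2]((R ∪ π[d,g,b](ρ[b/h](ρ[g/a](ρ[d/f](S))))))) → 3
  σ[d>5]((S ⋈[h=d] σ[d>=2]((R ∪ π[d,g,b](ρ[b/h](ρ[g/a](ρ[d/f](S)))))))) → 2
E2 stepwise |·|:
  S → 5
  R → 3
  S → 5
  ρ[d/f](S) → 5
  ρ[g/a](ρ[d/f](S)) → 5
  ρ[b/h](ρ[g/a](ρ[d/f](S))) → 5
  π[d,g,b](ρ[b/h](ρ[g/a](ρ[d/f](S)))) → 5
  (R ∪ π[d,g,b](ρ[b/h](ρ[g/a](ρ[d/f](S))))) → 8
  σ[d>=2]((R ∪ π[d,g,b](ρ[b/h](ρ[g/a](ρ[d/f](S)))))) → 5
  (S ⋈[h=d] σ[d>=2]((R ∪ π[d,g,b](ρ[b/h](ρ[g/a](ρ[d/f](S))))))) → 3
  σ[d<=5]((S ⋈[h=d] σ[d>=2]((R ∪ π[d,g,b](ρ[b/h](ρ[g/a](ρ[d/f](S)))))))) → 1

E1 result:
f | a | h | d | g | b
7 | 4 | 7 | 7 | 1 | 6
7 | 4 | 7 | 7 | 4 | 7
E2 result:
f | a | h | d | g | b
3 | 6 | 3 | 3 | 6 | 3
Witness: (3, 6, 3, 3, 6, 3) appears 0× in E1 but 1× in E2.

no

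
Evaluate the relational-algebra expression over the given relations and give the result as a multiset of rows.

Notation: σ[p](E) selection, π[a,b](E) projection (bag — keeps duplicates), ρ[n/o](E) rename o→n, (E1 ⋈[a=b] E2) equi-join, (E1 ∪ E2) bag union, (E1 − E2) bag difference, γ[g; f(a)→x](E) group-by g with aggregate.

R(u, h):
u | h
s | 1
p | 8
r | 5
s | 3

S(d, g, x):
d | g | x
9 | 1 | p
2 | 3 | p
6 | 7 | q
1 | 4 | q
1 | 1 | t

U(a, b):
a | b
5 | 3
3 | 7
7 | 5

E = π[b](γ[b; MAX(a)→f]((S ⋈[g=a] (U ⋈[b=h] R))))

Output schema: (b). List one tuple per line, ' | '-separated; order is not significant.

Row counts bottom-up:
  S → 5
  U → 3
  R → 4
  (U ⋈[b=h] R) → 2
  (S ⋈[g=a] (U ⋈[b=h] R)) → 1
  γ[b; MAX(a)→f]((S ⋈[g=a] (U ⋈[b=h] R))) → 1
  π[b](γ[b; MAX(a)→f]((S ⋈[g=a] (U ⋈[b=h] R)))) → 1

== RESULT ==
b
5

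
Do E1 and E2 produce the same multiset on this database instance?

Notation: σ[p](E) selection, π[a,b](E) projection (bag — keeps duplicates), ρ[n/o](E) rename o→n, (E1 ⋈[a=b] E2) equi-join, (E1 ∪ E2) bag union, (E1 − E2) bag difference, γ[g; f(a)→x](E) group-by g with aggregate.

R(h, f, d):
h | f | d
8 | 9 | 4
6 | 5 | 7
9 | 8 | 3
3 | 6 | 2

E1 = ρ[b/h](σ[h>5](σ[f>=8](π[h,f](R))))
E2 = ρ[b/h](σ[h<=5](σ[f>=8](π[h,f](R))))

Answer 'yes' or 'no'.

E1 stepwise |·|:
  R → 4
  π[h,f](R) → 4
  σ[f>=8](π[h,f](R)) → 2
  σ[h>5](σ[f>=8](π[h,f](R))) → 2
  ρ[b/h](σ[h>5](σ[f>=8](π[h,f](R)))) → 2
E2 stepwise |·|:
  R → 4
  π[h,f](R) → 4
  σ[f>=8](π[h,f](R)) → 2
  σ[h<=5](σ[f>=8](π[h,f](R))) → 0
  ρ[b/h](σ[h<=5](σ[f>=8](π[h,f](R)))) → 0

E1 result:
b | f
8 | 9
9 | 8
E2 result:
b | f
(0 rows)
Witness: (8, 9) appears 1× in E1 but 0× in E2.

no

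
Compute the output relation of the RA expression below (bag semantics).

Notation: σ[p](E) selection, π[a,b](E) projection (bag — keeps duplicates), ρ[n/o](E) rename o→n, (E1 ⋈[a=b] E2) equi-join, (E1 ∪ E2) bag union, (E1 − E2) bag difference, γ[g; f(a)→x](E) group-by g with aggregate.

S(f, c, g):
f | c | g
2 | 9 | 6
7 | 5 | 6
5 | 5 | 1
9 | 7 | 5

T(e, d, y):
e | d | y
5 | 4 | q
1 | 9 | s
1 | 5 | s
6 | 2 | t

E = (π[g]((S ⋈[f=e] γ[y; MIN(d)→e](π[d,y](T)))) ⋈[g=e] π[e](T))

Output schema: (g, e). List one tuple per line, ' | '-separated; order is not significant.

Subexpression sizes:
  S → 4
  T → 4
  π[d,y](T) → 4
  γ[y; MIN(d)→e](π[d,y](T)) → 3
  (S ⋈[f=e] γ[y; MIN(d)→e](π[d,y](T))) → 2
  π[g]((S ⋈[f=e] γ[y; MIN(d)→e](π[d,y](T)))) → 2
  T → 4
  π[e](T) → 4
  (π[g]((S ⋈[f=e] γ[y; MIN(d)→e](π[d,y](T)))) ⋈[g=e] π[e](T)) → 3

== RESULT ==
g | e
1 | 1
1 | 1
6 | 6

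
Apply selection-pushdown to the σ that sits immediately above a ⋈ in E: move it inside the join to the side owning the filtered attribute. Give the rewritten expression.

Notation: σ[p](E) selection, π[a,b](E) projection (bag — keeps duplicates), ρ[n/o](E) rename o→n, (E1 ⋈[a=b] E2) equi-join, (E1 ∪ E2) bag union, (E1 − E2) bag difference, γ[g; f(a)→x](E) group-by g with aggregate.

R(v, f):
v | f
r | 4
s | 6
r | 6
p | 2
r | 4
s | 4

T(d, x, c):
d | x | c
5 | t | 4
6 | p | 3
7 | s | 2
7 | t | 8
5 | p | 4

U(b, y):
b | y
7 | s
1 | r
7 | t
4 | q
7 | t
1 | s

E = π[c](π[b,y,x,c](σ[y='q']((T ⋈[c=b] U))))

σ filters on y, owned by the right side.
E' = π[c](π[b,y,x,c]((T ⋈[c=b] σ[y='q'](U))))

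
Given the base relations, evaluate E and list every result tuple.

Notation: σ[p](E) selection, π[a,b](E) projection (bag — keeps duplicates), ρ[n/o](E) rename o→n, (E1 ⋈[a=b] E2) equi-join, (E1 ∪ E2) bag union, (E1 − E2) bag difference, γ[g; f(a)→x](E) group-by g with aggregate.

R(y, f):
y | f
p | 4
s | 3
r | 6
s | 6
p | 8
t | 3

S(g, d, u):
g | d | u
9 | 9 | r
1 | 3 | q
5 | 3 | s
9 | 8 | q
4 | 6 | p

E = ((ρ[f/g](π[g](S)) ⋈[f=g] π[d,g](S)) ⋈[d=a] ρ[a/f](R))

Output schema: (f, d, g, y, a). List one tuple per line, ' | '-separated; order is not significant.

Subexpression sizes:
  S → 5
  π[g](S) → 5
  ρ[f/g](π[g](S)) → 5
  S → 5
  π[d,g](S) → 5
  (ρ[f/g](π[g](S)) ⋈[f=g] π[d,g](S)) → 7
  R → 6
  ρ[a/f](R) → 6
  ((ρ[f/g](π[g](S)) ⋈[f=g] π[d,g](S)) ⋈[d=a] ρ[a/f](R)) → 8

== RESULT ==
f | d | g | y | a
1 | 3 | 1 | s | 3
1 | 3 | 1 | t | 3
4 | 6 | 4 | r | 6
4 | 6 | 4 | s | 6
5 | 3 | 5 | s | 3
5 | 3 | 5 | t | 3
9 | 8 | 9 | p | 8
9 | 8 | 9 | p | 8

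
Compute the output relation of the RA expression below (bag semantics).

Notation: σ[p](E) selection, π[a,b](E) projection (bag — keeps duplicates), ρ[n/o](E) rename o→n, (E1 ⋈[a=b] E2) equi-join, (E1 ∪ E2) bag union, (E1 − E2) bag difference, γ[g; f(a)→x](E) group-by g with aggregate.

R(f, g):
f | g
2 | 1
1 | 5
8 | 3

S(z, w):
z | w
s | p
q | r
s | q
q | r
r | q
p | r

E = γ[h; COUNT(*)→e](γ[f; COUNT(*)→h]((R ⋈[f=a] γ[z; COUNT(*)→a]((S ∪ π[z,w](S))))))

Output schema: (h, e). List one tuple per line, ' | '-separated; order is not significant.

Row counts bottom-up:
  R → 3
  S → 6
  S → 6
  π[z,w](S) → 6
  (S ∪ π[z,w](S)) → 12
  γ[z; COUNT(*)→a]((S ∪ π[z,w](S))) → 4
  (R ⋈[f=a] γ[z; COUNT(*)→a]((S ∪ π[z,w](S)))) → 2
  γ[f; COUNT(*)→h]((R ⋈[f=a] γ[z; COUNT(*)→a]((S ∪ π[z,w](S))))) → 1
  γ[h; COUNT(*)→e](γ[f; COUNT(*)→h]((R ⋈[f=a] γ[z; COUNT(*)→a]((S ∪ π[z,w](S)))))) → 1

== RESULT ==
h | e
2 | 1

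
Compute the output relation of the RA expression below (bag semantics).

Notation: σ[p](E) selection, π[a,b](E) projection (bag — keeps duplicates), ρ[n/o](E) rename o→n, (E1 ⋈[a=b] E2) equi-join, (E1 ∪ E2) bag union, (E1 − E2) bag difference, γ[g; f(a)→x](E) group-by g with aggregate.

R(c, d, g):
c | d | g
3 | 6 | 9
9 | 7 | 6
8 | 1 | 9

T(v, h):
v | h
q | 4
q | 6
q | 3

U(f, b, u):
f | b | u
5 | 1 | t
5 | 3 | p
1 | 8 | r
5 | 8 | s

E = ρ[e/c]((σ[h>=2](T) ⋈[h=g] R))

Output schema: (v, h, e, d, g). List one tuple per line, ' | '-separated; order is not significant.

Stepwise |·|:
  T → 3
  σ[h>=2](T) → 3
  R → 3
  (σ[h>=2](T) ⋈[h=g] R) → 1
  ρ[e/c]((σ[h>=2](T) ⋈[h=g] R)) → 1

== RESULT ==
v | h | e | d | g
q | 6 | 9 | 7 | 6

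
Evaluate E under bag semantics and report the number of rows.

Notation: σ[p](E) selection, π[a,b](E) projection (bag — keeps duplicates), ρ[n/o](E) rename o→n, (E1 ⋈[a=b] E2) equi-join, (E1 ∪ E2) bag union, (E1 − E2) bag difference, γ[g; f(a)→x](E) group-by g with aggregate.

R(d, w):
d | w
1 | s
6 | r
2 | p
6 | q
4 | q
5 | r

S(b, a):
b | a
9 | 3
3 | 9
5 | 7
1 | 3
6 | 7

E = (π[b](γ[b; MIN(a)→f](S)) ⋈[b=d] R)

Per-node cardinality:
  S → 5
  γ[b; MIN(a)→f](S) → 5
  π[b](γ[b; MIN(a)→f](S)) → 5
  R → 6
  (π[b](γ[b; MIN(a)→f](S)) ⋈[b=d] R) → 4

|E| = 4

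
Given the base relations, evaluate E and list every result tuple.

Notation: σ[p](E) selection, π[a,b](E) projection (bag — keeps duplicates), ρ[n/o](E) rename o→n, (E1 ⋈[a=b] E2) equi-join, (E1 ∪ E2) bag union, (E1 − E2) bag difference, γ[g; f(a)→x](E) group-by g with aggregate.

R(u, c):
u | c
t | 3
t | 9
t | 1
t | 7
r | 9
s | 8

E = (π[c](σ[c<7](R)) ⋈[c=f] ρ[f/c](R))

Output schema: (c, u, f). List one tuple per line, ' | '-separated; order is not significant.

Subexpression sizes:
  R → 6
  σ[c<7](R) → 2
  π[c](σ[c<7](R)) → 2
  R → 6
  ρ[f/c](R) → 6
  (π[c](σ[c<7](R)) ⋈[c=f] ρ[f/c](R)) → 2

== RESULT ==
c | u | f
1 | t | 1
3 | t | 3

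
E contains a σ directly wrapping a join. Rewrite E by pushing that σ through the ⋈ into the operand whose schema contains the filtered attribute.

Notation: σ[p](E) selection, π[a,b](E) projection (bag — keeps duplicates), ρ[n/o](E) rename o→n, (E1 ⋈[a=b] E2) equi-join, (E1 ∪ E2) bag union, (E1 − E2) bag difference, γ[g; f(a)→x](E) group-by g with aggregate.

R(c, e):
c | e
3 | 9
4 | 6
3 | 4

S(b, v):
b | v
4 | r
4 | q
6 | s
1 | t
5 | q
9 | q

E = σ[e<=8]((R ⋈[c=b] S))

σ filters on e, owned by the left side.
E' = (σ[e<=8](R) ⋈[c=b] S)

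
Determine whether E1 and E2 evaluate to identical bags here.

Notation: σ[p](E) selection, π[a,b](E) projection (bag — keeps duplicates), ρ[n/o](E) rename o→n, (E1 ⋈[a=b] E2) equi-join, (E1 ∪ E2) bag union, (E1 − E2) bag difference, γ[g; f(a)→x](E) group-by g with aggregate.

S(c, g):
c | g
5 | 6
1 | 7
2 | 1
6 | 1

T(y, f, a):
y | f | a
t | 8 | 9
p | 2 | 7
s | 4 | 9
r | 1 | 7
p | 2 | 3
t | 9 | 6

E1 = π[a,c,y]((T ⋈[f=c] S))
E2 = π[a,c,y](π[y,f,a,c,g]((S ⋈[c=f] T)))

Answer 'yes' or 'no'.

E1 stepwise |·|:
  T → 6
  S → 4
  (T ⋈[f=c] S) → 3
  π[a,c,y]((T ⋈[f=c] S)) → 3
E2 stepwise |·|:
  S → 4
  T → 6
  (S ⋈[c=f] T) → 3
  π[y,f,a,c,g]((S ⋈[c=f] T)) → 3
  π[a,c,y](π[y,f,a,c,g]((S ⋈[c=f] T))) → 3

E1 and E2 produce the same multiset:
a | c | y
3 | 2 | p
7 | 1 | r
7 | 2 | p

yes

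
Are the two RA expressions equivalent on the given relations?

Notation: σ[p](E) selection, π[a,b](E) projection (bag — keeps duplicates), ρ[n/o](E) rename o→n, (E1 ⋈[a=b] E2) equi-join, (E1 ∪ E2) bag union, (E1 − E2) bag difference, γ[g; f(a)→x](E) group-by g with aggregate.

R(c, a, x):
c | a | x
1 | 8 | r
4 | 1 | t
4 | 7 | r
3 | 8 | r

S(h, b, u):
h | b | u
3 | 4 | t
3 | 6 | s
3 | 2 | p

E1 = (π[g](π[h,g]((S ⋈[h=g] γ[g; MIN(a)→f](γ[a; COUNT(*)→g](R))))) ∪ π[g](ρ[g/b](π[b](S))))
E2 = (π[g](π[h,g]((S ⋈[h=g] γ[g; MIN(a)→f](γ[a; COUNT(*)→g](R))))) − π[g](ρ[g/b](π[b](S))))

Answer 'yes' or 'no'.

E1 subexpression sizes:
  S → 3
  R → 4
  γ[a; COUNT(*)→g](R) → 3
  γ[g; MIN(a)→f](γ[a; COUNT(*)→g](R)) → 2
  (S ⋈[h=g] γ[g; MIN(a)→f](γ[a; COUNT(*)→g](R))) → 0
  π[h,g]((S ⋈[h=g] γ[g; MIN(a)→f](γ[a; COUNT(*)→g](R)))) → 0
  π[g](π[h,g]((S ⋈[h=g] γ[g; MIN(a)→f](γ[a; COUNT(*)→g](R))))) → 0
  S → 3
  π[b](S) → 3
  ρ[g/b](π[b](S)) → 3
  π[g](ρ[g/b](π[b](S))) → 3
  (π[g](π[h,g]((S ⋈[h=g] γ[g; MIN(a)→f](γ[a; COUNT(*)→g](R))))) ∪ π[g](ρ[g/b](π[b](S)))) → 3
E2 subexpression sizes:
  S → 3
  R → 4
  γ[a; COUNT(*)→g](R) → 3
  γ[g; MIN(a)→f](γ[a; COUNT(*)→g](R)) → 2
  (S ⋈[h=g] γ[g; MIN(a)→f](γ[a; COUNT(*)→g](R))) → 0
  π[h,g]((S ⋈[h=g] γ[g; MIN(a)→f](γ[a; COUNT(*)→g](R)))) → 0
  π[g](π[h,g]((S ⋈[h=g] γ[g; MIN(a)→f](γ[a; COUNT(*)→g](R))))) → 0
  S → 3
  π[b](S) → 3
  ρ[g/b](π[b](S)) → 3
  π[g](ρ[g/b](π[b](S))) → 3
  (π[g](π[h,g]((S ⋈[h=g] γ[g; MIN(a)→f](γ[a; COUNT(*)→g](R))))) − π[g](ρ[g/b](π[b](S)))) → 0

E1 result:
g
2
4
6
E2 result:
g
(0 rows)
Witness: (6,) appears 1× in E1 but 0× in E2.

no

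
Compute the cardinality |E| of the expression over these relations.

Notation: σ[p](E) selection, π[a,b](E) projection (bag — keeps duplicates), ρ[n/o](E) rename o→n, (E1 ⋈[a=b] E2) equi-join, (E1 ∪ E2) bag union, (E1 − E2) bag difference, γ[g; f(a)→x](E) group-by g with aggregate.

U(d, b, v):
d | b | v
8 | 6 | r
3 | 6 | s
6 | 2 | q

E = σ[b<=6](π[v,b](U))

Per-node cardinality:
  U → 3
  π[v,b](U) → 3
  σ[b<=6](π[v,b](U)) → 3

|E| = 3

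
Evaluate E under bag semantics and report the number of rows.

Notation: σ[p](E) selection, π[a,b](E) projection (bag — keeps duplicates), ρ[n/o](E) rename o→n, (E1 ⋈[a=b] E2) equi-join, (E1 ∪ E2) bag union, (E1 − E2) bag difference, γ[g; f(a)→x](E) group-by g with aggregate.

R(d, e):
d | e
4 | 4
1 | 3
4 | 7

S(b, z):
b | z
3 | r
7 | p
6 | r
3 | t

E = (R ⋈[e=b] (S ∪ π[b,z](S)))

Subexpression sizes:
  R → 3
  S → 4
  S → 4
  π[b,z](S) → 4
  (S ∪ π[b,z](S)) → 8
  (R ⋈[e=b] (S ∪ π[b,z](S))) → 6

|E| = 6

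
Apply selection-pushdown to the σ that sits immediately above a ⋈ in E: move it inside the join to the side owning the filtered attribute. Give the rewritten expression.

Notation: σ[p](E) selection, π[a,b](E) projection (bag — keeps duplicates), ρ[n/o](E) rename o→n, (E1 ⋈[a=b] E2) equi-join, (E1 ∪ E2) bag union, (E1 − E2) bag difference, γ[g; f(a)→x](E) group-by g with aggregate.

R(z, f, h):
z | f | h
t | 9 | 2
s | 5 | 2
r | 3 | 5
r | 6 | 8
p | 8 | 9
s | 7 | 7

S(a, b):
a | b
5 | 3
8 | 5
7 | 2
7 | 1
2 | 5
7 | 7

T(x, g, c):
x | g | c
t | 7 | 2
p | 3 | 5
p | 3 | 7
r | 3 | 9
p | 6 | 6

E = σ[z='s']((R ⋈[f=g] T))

σ filters on z, owned by the left side.
E' = (σ[z='s'](R) ⋈[f=g] T)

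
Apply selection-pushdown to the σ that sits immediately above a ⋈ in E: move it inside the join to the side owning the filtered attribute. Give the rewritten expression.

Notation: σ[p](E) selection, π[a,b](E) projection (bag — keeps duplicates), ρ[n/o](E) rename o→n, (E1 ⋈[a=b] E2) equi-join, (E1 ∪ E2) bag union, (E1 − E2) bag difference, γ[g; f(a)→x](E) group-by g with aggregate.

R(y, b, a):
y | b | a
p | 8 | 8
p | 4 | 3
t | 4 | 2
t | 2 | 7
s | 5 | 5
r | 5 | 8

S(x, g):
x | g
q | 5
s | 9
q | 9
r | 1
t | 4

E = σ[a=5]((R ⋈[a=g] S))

σ filters on a, owned by the left side.
E' = (σ[a=5](R) ⋈[a=g] S)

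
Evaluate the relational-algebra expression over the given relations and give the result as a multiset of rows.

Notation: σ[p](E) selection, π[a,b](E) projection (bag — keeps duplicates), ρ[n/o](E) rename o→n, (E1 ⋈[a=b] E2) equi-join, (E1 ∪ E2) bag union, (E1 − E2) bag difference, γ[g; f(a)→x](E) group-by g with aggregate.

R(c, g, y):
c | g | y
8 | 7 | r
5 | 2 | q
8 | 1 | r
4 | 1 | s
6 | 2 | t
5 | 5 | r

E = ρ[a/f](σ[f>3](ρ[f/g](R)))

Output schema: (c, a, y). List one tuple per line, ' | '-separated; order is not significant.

Stepwise |·|:
  R → 6
  ρ[f/g](R) → 6
  σ[f>3](ρ[f/g](R)) → 2
  ρ[a/f](σ[f>3](ρ[f/g](R))) → 2

== RESULT ==
c | a | y
5 | 5 | r
8 | 7 | r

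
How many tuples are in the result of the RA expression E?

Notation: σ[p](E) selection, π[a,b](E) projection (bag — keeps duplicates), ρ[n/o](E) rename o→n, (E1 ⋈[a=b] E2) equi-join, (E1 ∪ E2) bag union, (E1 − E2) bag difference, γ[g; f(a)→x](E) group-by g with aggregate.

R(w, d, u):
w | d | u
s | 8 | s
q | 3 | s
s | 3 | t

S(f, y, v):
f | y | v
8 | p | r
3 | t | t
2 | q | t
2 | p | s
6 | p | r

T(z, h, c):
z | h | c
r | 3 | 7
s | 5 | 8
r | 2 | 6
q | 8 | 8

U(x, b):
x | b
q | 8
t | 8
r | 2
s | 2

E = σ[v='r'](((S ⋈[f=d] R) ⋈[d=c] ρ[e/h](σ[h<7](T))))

Subexpression sizes:
  S → 5
  R → 3
  (S ⋈[f=d] R) → 3
  T → 4
  σ[h<7](T) → 3
  ρ[e/h](σ[h<7](T)) → 3
  ((S ⋈[f=d] R) ⋈[d=c] ρ[e/h](σ[h<7](T))) → 1
  σ[v='r'](((S ⋈[f=d] R) ⋈[d=c] ρ[e/h](σ[h<7](T)))) → 1

|E| = 1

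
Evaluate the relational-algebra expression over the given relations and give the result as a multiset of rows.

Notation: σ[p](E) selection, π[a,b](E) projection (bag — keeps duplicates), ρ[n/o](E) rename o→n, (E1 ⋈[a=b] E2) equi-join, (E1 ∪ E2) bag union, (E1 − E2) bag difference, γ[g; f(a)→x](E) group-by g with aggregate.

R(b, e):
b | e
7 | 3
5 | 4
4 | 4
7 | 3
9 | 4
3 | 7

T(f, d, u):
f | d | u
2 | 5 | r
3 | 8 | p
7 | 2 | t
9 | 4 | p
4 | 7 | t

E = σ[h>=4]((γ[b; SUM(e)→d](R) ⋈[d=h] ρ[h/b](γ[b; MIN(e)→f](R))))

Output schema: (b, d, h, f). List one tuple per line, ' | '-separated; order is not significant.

Row counts bottom-up:
  R → 6
  γ[b; SUM(e)→d](R) → 5
  R → 6
  γ[b; MIN(e)→f](R) → 5
  ρ[h/b](γ[b; MIN(e)→f](R)) → 5
  (γ[b; SUM(e)→d](R) ⋈[d=h] ρ[h/b](γ[b; MIN(e)→f](R))) → 4
  σ[h>=4]((γ[b; SUM(e)→d](R) ⋈[d=h] ρ[h/b](γ[b; MIN(e)→f](R)))) → 4

== RESULT ==
b | d | h | f
3 | 7 | 7 | 3
4 | 4 | 4 | 4
5 | 4 | 4 | 4
9 | 4 | 4 | 4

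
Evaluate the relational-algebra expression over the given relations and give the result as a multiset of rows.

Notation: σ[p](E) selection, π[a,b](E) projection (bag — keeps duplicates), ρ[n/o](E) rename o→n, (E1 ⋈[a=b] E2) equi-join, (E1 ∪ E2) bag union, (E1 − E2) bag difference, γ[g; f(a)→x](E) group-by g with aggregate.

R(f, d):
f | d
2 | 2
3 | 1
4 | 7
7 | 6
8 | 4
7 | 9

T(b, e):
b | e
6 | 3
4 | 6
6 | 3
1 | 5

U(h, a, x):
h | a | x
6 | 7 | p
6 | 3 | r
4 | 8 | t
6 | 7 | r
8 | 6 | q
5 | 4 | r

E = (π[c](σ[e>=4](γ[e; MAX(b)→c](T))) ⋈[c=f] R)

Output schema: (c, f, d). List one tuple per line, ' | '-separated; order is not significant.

Row counts bottom-up:
  T → 4
  γ[e; MAX(b)→c](T) → 3
  σ[e>=4](γ[e; MAX(b)→c](T)) → 2
  π[c](σ[e>=4](γ[e; MAX(b)→c](T))) → 2
  R → 6
  (π[c](σ[e>=4](γ[e; MAX(b)→c](T))) ⋈[c=f] R) → 1

== RESULT ==
c | f | d
4 | 4 | 7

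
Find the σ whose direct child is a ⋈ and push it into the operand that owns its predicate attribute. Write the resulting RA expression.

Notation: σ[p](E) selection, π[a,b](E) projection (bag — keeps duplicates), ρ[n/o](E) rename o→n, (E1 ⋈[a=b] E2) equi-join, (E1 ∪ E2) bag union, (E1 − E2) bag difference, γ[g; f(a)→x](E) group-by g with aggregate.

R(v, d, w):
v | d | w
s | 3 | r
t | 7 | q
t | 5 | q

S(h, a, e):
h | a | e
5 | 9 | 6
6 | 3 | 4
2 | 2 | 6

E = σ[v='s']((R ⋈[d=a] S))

σ filters on v, owned by the left side.
E' = (σ[v='s'](R) ⋈[d=a] S)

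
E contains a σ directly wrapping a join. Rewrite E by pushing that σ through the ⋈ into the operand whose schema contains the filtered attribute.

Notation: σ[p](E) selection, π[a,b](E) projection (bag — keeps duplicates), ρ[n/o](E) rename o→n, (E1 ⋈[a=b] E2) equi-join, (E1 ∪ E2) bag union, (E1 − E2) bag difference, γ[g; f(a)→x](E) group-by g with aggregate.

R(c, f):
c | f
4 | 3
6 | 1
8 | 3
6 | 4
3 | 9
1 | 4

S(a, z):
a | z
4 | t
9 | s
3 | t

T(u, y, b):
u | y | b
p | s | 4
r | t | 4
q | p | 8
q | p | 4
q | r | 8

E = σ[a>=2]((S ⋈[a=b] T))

σ filters on a, owned by the left side.
E' = (σ[a>=2](S) ⋈[a=b] T)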